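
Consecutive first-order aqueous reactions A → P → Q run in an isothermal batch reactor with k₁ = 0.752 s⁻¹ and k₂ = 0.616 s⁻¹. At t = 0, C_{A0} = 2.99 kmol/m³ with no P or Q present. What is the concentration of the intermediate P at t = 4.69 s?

For first-order series with pure A initially, C_P(t) = k₁C_{A0}/(k₂−k₁)·(e^(−k₁t) − e^(−k₂t)).
e^(−k₁t) = e^(−0.752×4.69) = e^(−3.527) = 0.02940; e^(−k₂t) = e^(−2.889) = 0.05563.
C_P = 0.752×2.99/(0.616−0.752) × (0.02940−0.05563) = (-16.53)×(-0.02623) = 0.4337 kmol/m³.

0.434 kmol/m³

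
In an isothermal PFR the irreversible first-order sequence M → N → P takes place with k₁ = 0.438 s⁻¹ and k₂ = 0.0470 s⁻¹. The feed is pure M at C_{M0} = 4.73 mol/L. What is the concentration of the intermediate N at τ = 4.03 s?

3.48 mol/L

The intermediate concentration in a first-order A→B→C sequence is C_N = k₁C_{M0}(e^(−k₁τ) − e^(−k₂τ))/(k₂−k₁).
e^(−k₁τ) = e^(−0.438×4.03) = e^(−1.765) = 0.1712; e^(−k₂τ) = e^(−0.1894) = 0.8274.
C_N = 0.438×4.73/(0.0470−0.438) × (0.1712−0.8274) = (-5.299)×(-0.6563) = 3.477 mol/L.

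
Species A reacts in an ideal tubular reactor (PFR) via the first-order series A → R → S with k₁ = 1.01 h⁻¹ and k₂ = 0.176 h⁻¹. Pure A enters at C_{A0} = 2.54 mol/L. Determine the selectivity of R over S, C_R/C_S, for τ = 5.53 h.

Solving the coupled first-order balances gives C_R(τ) = [k₁/(k₂−k₁)]·C_{A0}·(e^(−k₁τ) − e^(−k₂τ)).
e^(−k₁τ) = e^(−1.01×5.53) = e^(−5.585) = 0.003753; e^(−k₂τ) = e^(−0.9733) = 0.3778.
C_R = 1.01×2.54/(0.176−1.01) × (0.003753−0.3778) = (-3.076)×(-0.3741) = 1.151 mol/L.
C_A = C_{A0}e^(−k₁τ) = 0.009532 mol/L, so C_S = C_{A0}−C_A−C_R = 1.380 mol/L; C_R/C_S = 0.834.

0.834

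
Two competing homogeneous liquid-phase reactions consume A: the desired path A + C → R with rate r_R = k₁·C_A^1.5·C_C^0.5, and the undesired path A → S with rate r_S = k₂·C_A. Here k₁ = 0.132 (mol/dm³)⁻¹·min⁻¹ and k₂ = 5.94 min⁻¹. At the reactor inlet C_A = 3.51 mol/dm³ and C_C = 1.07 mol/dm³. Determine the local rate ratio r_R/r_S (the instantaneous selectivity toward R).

0.0431

S_{R/S} = r_R/r_S = (k₁·C_A^1.5·C_C^0.5)/(k₂·C_A) = (k₁/k₂)·C_A^0.5·C_C^0.5.
= (0.132×3.510^1.5×1.070^0.5) / (5.94×3.510) = 0.8979/20.85 = 0.0431.
Since the desired path is higher order in A, keeping C_A high (PFR or concentrated feed) favours R.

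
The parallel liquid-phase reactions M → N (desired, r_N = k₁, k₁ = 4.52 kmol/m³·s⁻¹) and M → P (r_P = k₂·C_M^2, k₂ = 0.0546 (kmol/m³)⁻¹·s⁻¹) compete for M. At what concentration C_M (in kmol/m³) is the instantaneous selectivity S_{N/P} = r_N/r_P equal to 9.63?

2.93 kmol/m³

S_{N/P} = (k₁/k₂)·C_M^-2 ⇒ C_M = (S·k₂/k₁)^(-0.5).
= (9.63×0.0546/4.52)^(-0.5) = (0.1163)^(-0.5) = 2.93 kmol/m³.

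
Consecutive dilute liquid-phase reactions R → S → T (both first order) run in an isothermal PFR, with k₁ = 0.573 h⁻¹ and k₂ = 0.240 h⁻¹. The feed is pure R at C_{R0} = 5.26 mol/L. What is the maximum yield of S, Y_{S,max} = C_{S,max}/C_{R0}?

0.534

At the optimum, C_{S,max}/C_{R0} = (k₁/k₂)^[k₂/(k₂−k₁)].
= (0.573/0.240)^(0.240/(0.240−0.573)) = (2.387)^(-0.7207) = 0.5341.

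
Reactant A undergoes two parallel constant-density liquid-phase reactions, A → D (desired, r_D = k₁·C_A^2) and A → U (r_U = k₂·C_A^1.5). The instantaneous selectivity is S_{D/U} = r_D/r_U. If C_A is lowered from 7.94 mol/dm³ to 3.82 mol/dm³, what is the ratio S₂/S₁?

0.694

S_{D/U} = (k₁/k₂)·C_A^0.5, so S₂/S₁ = (C_{A,2}/C_{A,1})^0.5.
= (3.82/7.94)^0.5 = (0.4811)^0.5 = 0.694.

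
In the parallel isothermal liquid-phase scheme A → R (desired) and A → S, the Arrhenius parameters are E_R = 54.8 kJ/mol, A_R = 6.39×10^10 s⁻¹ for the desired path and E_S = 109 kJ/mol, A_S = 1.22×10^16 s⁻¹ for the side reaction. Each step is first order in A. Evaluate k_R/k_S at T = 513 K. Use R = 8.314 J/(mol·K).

Since both paths have the same order in A, the concentration cancels and S_{R/S} = k_R/k_S = (A_R/A_S)·exp[(E_S−E_R)/(RT)].
(E_S−E_R)/(RT) = (109−54.8)×10³/(8.314×513) = 54200/4265 = 12.71.
k_R/k_S = (6.39×10^10/1.22×10^16)·exp(12.71) = 5.238×10^-6 × 3.303×10^5 = 1.73.
Since E_R < E_S, lowering the temperature improves selectivity toward R.

1.73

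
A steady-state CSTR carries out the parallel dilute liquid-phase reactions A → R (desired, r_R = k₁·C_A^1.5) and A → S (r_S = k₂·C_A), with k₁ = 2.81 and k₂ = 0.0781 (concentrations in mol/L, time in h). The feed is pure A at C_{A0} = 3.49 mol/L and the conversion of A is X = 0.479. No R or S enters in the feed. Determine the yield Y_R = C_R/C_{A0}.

0.469

Exit C_A = C_{A0}(1−X) = 3.49×0.521 = 1.818 mol/L.
In a CSTR the entire volume is at exit conditions, so r_R = 2.81×1.818^1.5 = 6.890 and r_S = 0.0781×1.818 = 0.1420.
Fraction of consumed A going to R: r_R/(r_R+r_S) = 0.9798.
C_R = 0.9798·C_{A0}·X = 0.9798×3.49×0.479 = 1.64 mol/L; Y_R = C_R/C_{A0} = 0.469.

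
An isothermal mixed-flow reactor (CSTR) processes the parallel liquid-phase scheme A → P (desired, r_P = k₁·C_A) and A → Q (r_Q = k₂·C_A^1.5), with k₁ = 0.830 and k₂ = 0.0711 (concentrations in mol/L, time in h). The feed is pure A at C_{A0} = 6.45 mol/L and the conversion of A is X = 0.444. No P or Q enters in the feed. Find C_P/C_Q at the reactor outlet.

Exit C_A = C_{A0}(1−X) = 6.45×0.556 = 3.586 mol/L.
Rates in a CSTR are evaluated at the outlet concentration: r_P = 0.830×3.586 = 2.977, r_Q = 0.0711×3.586^1.5 = 0.4829.
Overall selectivity = C_P/C_Q = r_Pτ/(r_Qτ) = r_P/r_Q = 6.16.

6.16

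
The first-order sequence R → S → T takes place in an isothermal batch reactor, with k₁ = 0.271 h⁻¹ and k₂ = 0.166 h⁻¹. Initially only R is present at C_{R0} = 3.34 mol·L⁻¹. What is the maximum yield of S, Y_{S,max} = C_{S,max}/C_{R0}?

At the optimum, C_{S,max}/C_{R0} = (k₁/k₂)^[k₂/(k₂−k₁)].
= (0.271/0.166)^(0.166/(0.166−0.271)) = (1.633)^(-1.581) = 0.4608.

0.461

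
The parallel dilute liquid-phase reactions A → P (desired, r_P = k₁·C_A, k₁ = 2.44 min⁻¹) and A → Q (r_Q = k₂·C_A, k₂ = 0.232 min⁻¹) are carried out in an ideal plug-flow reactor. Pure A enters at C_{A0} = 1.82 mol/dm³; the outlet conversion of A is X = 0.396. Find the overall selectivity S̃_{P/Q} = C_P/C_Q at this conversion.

C_A = C_{A0}(1−X) = 1.099 mol/dm³.
Both paths are first order in A, so the instantaneous fraction to P is constant: dC_P/d(−C_A) = k₁/(k₁+k₂) = 0.9132.
C_P = 0.9132·(C_{A0}−C_A) = 0.9132×0.7207 = 0.658 mol/dm³.
C_Q = (C_{A0}−C_A)−C_P = 0.06258 mol/dm³; S̃_{P/Q} = 0.6581/0.06258 = 10.5.

10.5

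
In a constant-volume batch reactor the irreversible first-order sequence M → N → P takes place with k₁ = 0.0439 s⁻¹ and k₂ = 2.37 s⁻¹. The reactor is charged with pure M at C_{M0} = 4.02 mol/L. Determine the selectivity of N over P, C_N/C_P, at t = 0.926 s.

0.673

For first-order series with pure M initially, C_N(t) = k₁C_{M0}/(k₂−k₁)·(e^(−k₁t) − e^(−k₂t)).
e^(−k₁t) = e^(−0.0439×0.926) = e^(−0.04065) = 0.9602; e^(−k₂t) = e^(−2.195) = 0.1114.
C_N = 0.0439×4.02/(2.37−0.0439) × (0.9602−0.1114) = 0.07587×0.8488 = 0.06439 mol/L.
C_M = C_{M0}e^(−k₁t) = 3.860 mol/L, so C_P = C_{M0}−C_M−C_N = 0.09575 mol/L; C_N/C_P = 0.673.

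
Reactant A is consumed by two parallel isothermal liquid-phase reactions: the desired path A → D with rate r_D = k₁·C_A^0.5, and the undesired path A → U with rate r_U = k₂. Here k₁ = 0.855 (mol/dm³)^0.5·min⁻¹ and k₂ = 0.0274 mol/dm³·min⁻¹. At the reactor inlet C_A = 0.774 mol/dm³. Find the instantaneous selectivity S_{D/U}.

27.5

S_{D/U} = r_D/r_U = (k₁·C_A^0.5)/(k₂) = (k₁/k₂)·C_A^0.5.
= (0.855×0.7740^0.5) / (0.0274) = 0.7522/0.02740 = 27.5.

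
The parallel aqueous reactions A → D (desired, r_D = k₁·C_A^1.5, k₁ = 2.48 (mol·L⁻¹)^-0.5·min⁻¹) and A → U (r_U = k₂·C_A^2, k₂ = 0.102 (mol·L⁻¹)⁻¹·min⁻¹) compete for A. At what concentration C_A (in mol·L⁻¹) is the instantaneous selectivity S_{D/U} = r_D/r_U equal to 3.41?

50.8 mol·L⁻¹

S_{D/U} = (k₁/k₂)·C_A^-0.5 ⇒ C_A = (S·k₂/k₁)^(-2).
= (3.41×0.102/2.48)^(-2) = (0.1403)^(-2) = 50.8 mol·L⁻¹.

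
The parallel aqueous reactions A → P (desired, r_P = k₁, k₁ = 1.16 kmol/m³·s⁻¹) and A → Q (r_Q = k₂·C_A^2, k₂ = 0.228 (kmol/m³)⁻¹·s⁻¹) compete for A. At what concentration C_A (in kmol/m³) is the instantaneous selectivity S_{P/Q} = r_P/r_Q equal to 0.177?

5.36 kmol/m³

S_{P/Q} = (k₁/k₂)·C_A^-2 ⇒ C_A = (S·k₂/k₁)^(-0.5).
= (0.177×0.228/1.16)^(-0.5) = (0.03479)^(-0.5) = 5.36 kmol/m³.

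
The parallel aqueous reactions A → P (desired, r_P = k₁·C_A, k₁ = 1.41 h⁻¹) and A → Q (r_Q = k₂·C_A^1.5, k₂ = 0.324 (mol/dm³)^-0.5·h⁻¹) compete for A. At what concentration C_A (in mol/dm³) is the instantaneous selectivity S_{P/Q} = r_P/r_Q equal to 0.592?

54.0 mol/dm³

S_{P/Q} = (k₁/k₂)·C_A^-0.5 ⇒ C_A = (S·k₂/k₁)^(-2).
= (0.592×0.324/1.41)^(-2) = (0.1360)^(-2) = 54.0 mol/dm³.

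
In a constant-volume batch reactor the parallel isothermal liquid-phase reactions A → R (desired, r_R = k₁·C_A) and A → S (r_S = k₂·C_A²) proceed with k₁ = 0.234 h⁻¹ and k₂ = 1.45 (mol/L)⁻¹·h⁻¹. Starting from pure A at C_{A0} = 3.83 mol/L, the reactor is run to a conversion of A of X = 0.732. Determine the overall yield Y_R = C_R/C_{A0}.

0.0511

C_A = C_{A0}(1−X) = 1.026 mol/L.
Along a PFR/batch, dC_R/dC_A = −r_R/(r_R+r_S) = −k₁/(k₁+k₂·C_A).
Integrating from C_{A0} to C_A: C_R = (0.234/1.45)·ln[(0.234+1.45·3.83)/(0.234+1.45·1.03)] = 0.1614·ln(5.787/1.722) = 0.1956 mol/L.
Y_R = C_R/C_{A0} = 0.1956/3.83 = 0.0511.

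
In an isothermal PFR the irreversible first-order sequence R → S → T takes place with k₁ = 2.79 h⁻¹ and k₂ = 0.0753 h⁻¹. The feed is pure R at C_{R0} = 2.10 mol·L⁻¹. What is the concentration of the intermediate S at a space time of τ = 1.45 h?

1.90 mol·L⁻¹

The intermediate concentration in a first-order A→B→C sequence is C_S = k₁C_{R0}(e^(−k₁τ) − e^(−k₂τ))/(k₂−k₁).
e^(−k₁τ) = e^(−2.79×1.45) = e^(−4.045) = 0.01750; e^(−k₂τ) = e^(−0.1092) = 0.8966.
C_S = 2.79×2.10/(0.0753−2.79) × (0.01750−0.8966) = (-2.158)×(-0.8791) = 1.897 mol·L⁻¹.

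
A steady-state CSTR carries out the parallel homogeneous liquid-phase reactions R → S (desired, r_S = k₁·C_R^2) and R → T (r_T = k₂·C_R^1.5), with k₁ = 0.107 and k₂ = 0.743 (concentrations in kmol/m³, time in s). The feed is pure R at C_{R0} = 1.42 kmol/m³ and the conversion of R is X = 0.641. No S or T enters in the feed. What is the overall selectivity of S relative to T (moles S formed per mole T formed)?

0.103

Exit C_R = C_{R0}(1−X) = 1.42×0.359 = 0.5098 kmol/m³.
A CSTR operates uniformly at the exit composition, giving r_S = 0.02781 and r_T = 0.2704 (each k·C_R^n at C_R = 0.5098).
Overall selectivity = C_S/C_T = r_Sτ/(r_Tτ) = r_S/r_T = 0.103.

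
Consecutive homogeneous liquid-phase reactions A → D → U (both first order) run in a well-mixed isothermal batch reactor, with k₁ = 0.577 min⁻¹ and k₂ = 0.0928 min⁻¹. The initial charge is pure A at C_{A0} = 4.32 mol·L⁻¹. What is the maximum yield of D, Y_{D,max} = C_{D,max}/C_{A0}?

0.705

Evaluating C_D at t_opt = ln(k₂/k₁)/(k₂−k₁) gives C_{D,max}/C_{A0} = (k₁/k₂)^[k₂/(k₂−k₁)].
= (0.577/0.0928)^(0.0928/(0.0928−0.577)) = (6.218)^(-0.1917) = 0.7045.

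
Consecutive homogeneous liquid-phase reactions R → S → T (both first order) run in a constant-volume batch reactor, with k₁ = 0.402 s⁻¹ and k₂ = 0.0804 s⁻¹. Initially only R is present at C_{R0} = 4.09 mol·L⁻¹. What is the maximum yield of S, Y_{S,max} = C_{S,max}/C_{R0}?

For a first-order series the maximum intermediate yield is C_{S,max}/C_{R0} = (k₁/k₂)^[k₂/(k₂−k₁)].
= (0.402/0.0804)^(0.0804/(0.0804−0.402)) = (5.000)^(-0.2500) = 0.6687.

0.669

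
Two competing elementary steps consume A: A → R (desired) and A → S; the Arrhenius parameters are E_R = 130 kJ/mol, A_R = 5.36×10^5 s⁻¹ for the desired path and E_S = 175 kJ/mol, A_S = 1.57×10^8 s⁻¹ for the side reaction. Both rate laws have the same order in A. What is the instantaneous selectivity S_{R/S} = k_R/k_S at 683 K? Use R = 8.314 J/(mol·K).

9.44

k_R/k_S = (A_R/A_S)·exp[−(E_R−E_S)/(RT)] = (A_R/A_S)·exp[(E_S−E_R)/(RT)].
(E_S−E_R)/(RT) = (175−130)×10³/(8.314×683) = 45000/5678 = 7.925.
k_R/k_S = (5.36×10^5/1.57×10^8)·exp(7.925) = 0.003414 × 2765 = 9.44.
Since E_R < E_S, lowering the temperature improves selectivity toward R.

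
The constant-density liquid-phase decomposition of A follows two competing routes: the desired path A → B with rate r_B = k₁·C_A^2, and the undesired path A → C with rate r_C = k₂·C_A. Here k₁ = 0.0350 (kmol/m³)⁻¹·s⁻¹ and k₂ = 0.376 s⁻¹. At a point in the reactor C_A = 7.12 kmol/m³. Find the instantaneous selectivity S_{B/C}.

0.663

S_{B/C} = r_B/r_C = (k₁·C_A^2)/(k₂·C_A) = (k₁/k₂)·C_A.
= (0.0350×7.120^2) / (0.376×7.120) = 1.774/2.677 = 0.663.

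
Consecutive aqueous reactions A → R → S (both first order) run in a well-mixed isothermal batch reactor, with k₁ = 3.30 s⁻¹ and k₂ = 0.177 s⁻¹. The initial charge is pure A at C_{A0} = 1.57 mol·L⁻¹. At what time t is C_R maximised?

The intermediate peaks when r₁ = r₂, i.e. k₁e^(−k₁t) = k₂e^(−k₂t), giving t_opt = ln(k₂/k₁)/(k₂−k₁).
= ln(0.177/3.30)/(0.177−3.30) = ln(0.05364)/-3.123 = -2.926/-3.123 = 0.937 s.

0.937 s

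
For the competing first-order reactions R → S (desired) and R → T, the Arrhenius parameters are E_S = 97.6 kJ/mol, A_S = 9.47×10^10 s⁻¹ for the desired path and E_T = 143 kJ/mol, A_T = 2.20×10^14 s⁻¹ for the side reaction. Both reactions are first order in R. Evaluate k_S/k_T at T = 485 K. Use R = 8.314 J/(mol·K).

Since both paths have the same order in R, the concentration cancels and S_{S/T} = k_S/k_T = (A_S/A_T)·exp[(E_T−E_S)/(RT)].
(E_T−E_S)/(RT) = (143−97.6)×10³/(8.314×485) = 45400/4032 = 11.26.
k_S/k_T = (9.47×10^10/2.20×10^14)·exp(11.26) = 4.305×10^-4 × 77584 = 33.4.
Since E_S < E_T, lowering the temperature improves selectivity toward S.

33.4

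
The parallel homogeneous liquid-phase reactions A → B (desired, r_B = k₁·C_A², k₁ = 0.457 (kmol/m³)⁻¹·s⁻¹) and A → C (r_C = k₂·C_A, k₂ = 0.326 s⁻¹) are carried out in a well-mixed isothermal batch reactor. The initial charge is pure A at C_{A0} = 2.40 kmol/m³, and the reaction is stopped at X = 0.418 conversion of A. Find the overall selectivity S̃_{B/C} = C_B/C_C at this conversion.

C_A = C_{A0}(1−X) = 1.397 kmol/m³.
Along a PFR/batch, dC_C/dC_A = −r_C/(r_B+r_C) = −k₂/(k₂+k₁·C_A).
Integrating from C_{A0} to C_A: C_C = (0.326/0.457)·ln[(0.326+0.457·2.40)/(0.326+0.457·1.40)] = 0.7133·ln(1.423/0.9643) = 0.2774 kmol/m³.
Then C_B = (C_{A0}−C_A) − C_C = 1.003 − 0.2774 = 0.7258 kmol/m³.
S̃_{B/C} = C_B/C_C = 0.7258/0.2774 = 2.62.

2.62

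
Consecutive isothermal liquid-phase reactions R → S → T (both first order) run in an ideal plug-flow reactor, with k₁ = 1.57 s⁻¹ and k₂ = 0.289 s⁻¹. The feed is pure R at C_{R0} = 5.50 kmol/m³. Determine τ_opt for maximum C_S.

1.32 s

Setting dC_S/dτ = 0 gives τ_opt = ln(k₂/k₁)/(k₂−k₁).
= ln(0.289/1.57)/(0.289−1.57) = ln(0.1841)/-1.281 = -1.692/-1.281 = 1.32 s.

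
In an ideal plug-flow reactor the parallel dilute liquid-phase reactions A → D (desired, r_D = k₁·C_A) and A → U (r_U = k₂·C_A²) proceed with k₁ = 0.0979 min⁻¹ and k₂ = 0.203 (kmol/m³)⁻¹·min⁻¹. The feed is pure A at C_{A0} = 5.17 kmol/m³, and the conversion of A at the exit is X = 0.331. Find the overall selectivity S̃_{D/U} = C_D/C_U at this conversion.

0.113

C_A = C_{A0}(1−X) = 3.459 kmol/m³.
Along a PFR/batch, dC_D/dC_A = −r_D/(r_D+r_U) = −k₁/(k₁+k₂·C_A).
Integrating from C_{A0} to C_A: C_D = (0.0979/0.203)·ln[(0.0979+0.203·5.17)/(0.0979+0.203·3.46)] = 0.4823·ln(1.147/0.8000) = 0.1739 kmol/m³.
C_U = (C_{A0}−C_A)−C_D = 1.537 kmol/m³; S̃_{D/U} = 0.1739/1.537 = 0.113.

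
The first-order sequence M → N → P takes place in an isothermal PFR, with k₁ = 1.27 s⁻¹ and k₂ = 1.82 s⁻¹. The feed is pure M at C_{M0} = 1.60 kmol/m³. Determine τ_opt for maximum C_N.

The intermediate peaks when r₁ = r₂, i.e. k₁e^(−k₁τ) = k₂e^(−k₂τ), giving τ_opt = ln(k₂/k₁)/(k₂−k₁).
= ln(1.82/1.27)/(1.82−1.27) = ln(1.433)/0.5500 = 0.3598/0.5500 = 0.654 s.

0.654 s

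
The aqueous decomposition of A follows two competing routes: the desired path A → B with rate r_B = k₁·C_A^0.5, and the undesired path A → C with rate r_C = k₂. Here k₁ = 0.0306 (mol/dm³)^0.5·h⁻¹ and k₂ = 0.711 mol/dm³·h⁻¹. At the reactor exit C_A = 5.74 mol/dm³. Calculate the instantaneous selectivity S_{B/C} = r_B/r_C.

0.103

S_{B/C} = r_B/r_C = (k₁·C_A^0.5)/(k₂) = (k₁/k₂)·C_A^0.5.
= (0.0306×5.740^0.5) / (0.711) = 0.07331/0.7110 = 0.103.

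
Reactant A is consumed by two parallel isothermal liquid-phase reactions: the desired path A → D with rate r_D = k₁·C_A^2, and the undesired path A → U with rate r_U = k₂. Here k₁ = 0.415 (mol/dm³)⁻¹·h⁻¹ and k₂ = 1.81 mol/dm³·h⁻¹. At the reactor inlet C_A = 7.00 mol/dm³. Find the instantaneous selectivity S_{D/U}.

11.2

S_{D/U} = r_D/r_U = (k₁·C_A^2)/(k₂) = (k₁/k₂)·C_A^2.
= (0.415×7.000^2) / (1.81) = 20.33/1.810 = 11.2.
Since the desired path is higher order in A, keeping C_A high (PFR or concentrated feed) favours D.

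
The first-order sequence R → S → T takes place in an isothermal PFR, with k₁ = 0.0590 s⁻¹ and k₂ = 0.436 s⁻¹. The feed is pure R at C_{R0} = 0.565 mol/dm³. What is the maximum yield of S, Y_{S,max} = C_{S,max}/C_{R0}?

Evaluating C_S at τ_opt = ln(k₂/k₁)/(k₂−k₁) gives C_{S,max}/C_{R0} = (k₁/k₂)^[k₂/(k₂−k₁)].
= (0.0590/0.436)^(0.436/(0.436−0.0590)) = (0.1353)^(1.156) = 0.09895.

0.0990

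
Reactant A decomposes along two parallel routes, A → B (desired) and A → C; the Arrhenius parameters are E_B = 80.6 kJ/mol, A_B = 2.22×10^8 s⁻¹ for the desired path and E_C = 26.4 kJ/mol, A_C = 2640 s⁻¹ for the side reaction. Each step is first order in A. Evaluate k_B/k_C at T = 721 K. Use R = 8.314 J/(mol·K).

Since both paths have the same order in A, the concentration cancels and S_{B/C} = k_B/k_C = (A_B/A_C)·exp[(E_C−E_B)/(RT)].
(E_C−E_B)/(RT) = (26.4−80.6)×10³/(8.314×721) = -54200/5994 = -9.042.
k_B/k_C = (2.22×10^8/2640)·exp(-9.042) = 84091 × 1.184×10^-4 = 9.95.

9.95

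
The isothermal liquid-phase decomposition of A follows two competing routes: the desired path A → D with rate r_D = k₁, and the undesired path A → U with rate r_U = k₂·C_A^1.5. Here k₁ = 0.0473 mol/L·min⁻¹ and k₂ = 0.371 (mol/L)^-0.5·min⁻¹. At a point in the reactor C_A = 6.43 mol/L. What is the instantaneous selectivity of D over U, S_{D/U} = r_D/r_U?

0.00782

S_{D/U} = r_D/r_U = (k₁)/(k₂·C_A^1.5) = (k₁/k₂)·C_A^-1.5.
= (0.0473) / (0.371×6.430^1.5) = 0.04730/6.049 = 0.00782.
The undesired path is higher order in A, so low C_A (CSTR or dilute feed) favours D.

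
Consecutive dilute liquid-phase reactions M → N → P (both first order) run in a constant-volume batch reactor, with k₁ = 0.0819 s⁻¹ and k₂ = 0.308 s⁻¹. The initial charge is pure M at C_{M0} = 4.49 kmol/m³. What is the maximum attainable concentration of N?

Evaluating C_N at t_opt = ln(k₂/k₁)/(k₂−k₁) gives C_{N,max}/C_{M0} = (k₁/k₂)^[k₂/(k₂−k₁)].
= (0.0819/0.308)^(0.308/(0.308−0.0819)) = (0.2659)^(1.362) = 0.1646.
C_{N,max} = 0.1646×4.49 = 0.739 kmol/m³.

0.739 kmol/m³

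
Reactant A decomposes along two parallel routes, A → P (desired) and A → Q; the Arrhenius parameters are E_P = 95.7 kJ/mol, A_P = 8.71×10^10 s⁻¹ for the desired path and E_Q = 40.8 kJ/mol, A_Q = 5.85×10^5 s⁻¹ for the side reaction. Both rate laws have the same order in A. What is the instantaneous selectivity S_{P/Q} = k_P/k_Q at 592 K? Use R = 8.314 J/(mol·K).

k_P/k_Q = (A_P/A_Q)·exp[−(E_P−E_Q)/(RT)] = (A_P/A_Q)·exp[(E_Q−E_P)/(RT)].
(E_Q−E_P)/(RT) = (40.8−95.7)×10³/(8.314×592) = -54900/4922 = -11.15.
k_P/k_Q = (8.71×10^10/5.85×10^5)·exp(-11.15) = 1.489×10^5 × 1.431×10^-5 = 2.13.

2.13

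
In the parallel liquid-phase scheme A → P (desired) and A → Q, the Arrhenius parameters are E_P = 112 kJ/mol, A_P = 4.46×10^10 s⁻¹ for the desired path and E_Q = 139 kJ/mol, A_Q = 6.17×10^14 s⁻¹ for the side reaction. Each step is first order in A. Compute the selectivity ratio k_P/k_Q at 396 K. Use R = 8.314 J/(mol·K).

k_P/k_Q = (A_P/A_Q)·exp[−(E_P−E_Q)/(RT)] = (A_P/A_Q)·exp[(E_Q−E_P)/(RT)].
(E_Q−E_P)/(RT) = (139−112)×10³/(8.314×396) = 27000/3292 = 8.201.
k_P/k_Q = (4.46×10^10/6.17×10^14)·exp(8.201) = 7.229×10^-5 × 3644 = 0.263.
Since E_P < E_Q, lowering the temperature improves selectivity toward P.

0.263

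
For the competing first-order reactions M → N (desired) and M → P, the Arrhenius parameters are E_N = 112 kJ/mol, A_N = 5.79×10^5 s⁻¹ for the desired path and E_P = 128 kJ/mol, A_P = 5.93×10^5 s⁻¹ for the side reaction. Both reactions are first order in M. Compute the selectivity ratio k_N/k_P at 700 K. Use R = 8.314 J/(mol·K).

15.3

k_N/k_P = (A_N/A_P)·exp[−(E_N−E_P)/(RT)] = (A_N/A_P)·exp[(E_P−E_N)/(RT)].
(E_P−E_N)/(RT) = (128−112)×10³/(8.314×700) = 16000/5820 = 2.749.
k_N/k_P = (5.79×10^5/5.93×10^5)·exp(2.749) = 0.9764 × 15.63 = 15.3.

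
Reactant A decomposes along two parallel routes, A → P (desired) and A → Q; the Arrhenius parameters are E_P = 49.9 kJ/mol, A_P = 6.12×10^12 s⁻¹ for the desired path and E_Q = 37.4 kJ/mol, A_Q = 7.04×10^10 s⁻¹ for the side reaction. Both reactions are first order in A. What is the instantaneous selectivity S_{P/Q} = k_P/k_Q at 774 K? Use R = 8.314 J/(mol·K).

With equal orders, S_{P/Q} = k_P/k_Q = (A_P/A_Q)·exp[(E_Q−E_P)/(RT)].
(E_Q−E_P)/(RT) = (37.4−49.9)×10³/(8.314×774) = -12500/6435 = -1.942.
k_P/k_Q = (6.12×10^12/7.04×10^10)·exp(-1.942) = 86.93 × 0.1433 = 12.5.
Since E_P > E_Q, raising the temperature improves selectivity toward P.

12.5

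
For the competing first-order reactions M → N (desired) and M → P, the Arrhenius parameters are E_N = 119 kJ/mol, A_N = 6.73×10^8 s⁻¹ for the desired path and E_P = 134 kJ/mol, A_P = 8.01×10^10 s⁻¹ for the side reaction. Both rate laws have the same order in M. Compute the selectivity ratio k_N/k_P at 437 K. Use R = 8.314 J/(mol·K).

Since both paths have the same order in M, the concentration cancels and S_{N/P} = k_N/k_P = (A_N/A_P)·exp[(E_P−E_N)/(RT)].
(E_P−E_N)/(RT) = (134−119)×10³/(8.314×437) = 15000/3633 = 4.129.
k_N/k_P = (6.73×10^8/8.01×10^10)·exp(4.129) = 0.008402 × 62.09 = 0.522.
Since E_N < E_P, lowering the temperature improves selectivity toward N.

0.522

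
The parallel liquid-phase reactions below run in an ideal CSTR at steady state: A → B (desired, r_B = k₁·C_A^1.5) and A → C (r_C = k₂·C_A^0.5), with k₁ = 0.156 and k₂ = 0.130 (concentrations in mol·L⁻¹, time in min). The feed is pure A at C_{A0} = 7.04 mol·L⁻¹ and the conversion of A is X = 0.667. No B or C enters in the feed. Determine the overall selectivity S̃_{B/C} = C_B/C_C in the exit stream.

Exit C_A = C_{A0}(1−X) = 7.04×0.333 = 2.344 mol·L⁻¹.
In a CSTR the entire volume is at exit conditions, so r_B = 0.156×2.344^1.5 = 0.5600 and r_C = 0.130×2.344^0.5 = 0.1990.
Overall selectivity = C_B/C_C = r_Bτ/(r_Cτ) = r_B/r_C = 2.81.

2.81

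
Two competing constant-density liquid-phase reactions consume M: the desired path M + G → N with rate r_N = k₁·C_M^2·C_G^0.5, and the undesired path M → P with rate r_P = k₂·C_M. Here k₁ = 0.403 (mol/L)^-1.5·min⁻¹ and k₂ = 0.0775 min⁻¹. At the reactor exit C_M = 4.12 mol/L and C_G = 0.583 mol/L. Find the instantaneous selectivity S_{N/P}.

16.4

S_{N/P} = r_N/r_P = (k₁·C_M^2·C_G^0.5)/(k₂·C_M) = (k₁/k₂)·C_M·C_G^0.5.
= (0.403×4.120^2×0.5830^0.5) / (0.0775×4.120) = 5.223/0.3193 = 16.4.
Since the desired path is higher order in M, keeping C_M high (PFR or concentrated feed) favours N.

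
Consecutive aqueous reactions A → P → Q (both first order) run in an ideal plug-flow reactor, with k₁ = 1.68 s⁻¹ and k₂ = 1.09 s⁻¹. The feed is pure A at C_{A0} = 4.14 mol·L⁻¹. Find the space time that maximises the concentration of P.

The intermediate peaks when r₁ = r₂, i.e. k₁e^(−k₁τ) = k₂e^(−k₂τ), giving τ_opt = ln(k₂/k₁)/(k₂−k₁).
= ln(1.09/1.68)/(1.09−1.68) = ln(0.6488)/-0.5900 = -0.4326/-0.5900 = 0.733 s.

0.733 s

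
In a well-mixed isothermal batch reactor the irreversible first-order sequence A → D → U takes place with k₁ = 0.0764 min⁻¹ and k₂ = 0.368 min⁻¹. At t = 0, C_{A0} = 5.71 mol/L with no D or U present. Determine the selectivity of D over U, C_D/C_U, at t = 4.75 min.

0.815

Solving the coupled first-order balances gives C_D(t) = [k₁/(k₂−k₁)]·C_{A0}·(e^(−k₁t) − e^(−k₂t)).
e^(−k₁t) = e^(−0.0764×4.75) = e^(−0.3629) = 0.6957; e^(−k₂t) = e^(−1.748) = 0.1741.
C_D = 0.0764×5.71/(0.368−0.0764) × (0.6957−0.1741) = 1.496×0.5215 = 0.7802 mol/L.
C_A = C_{A0}e^(−k₁t) = 3.972 mol/L, so C_U = C_{A0}−C_A−C_D = 0.9576 mol/L; C_D/C_U = 0.815.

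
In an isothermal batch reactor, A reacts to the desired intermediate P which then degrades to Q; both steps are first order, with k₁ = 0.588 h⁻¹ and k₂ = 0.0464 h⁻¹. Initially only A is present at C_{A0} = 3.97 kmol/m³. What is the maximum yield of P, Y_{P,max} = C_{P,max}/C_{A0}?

0.804

Evaluating C_P at t_opt = ln(k₂/k₁)/(k₂−k₁) gives C_{P,max}/C_{A0} = (k₁/k₂)^[k₂/(k₂−k₁)].
= (0.588/0.0464)^(0.0464/(0.0464−0.588)) = (12.67)^(-0.08567) = 0.8045.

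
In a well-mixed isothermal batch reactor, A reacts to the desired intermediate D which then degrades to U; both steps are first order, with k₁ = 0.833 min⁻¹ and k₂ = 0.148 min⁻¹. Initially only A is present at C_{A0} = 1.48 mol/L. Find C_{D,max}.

1.02 mol/L

For a first-order series the maximum intermediate yield is C_{D,max}/C_{A0} = (k₁/k₂)^[k₂/(k₂−k₁)].
= (0.833/0.148)^(0.148/(0.148−0.833)) = (5.628)^(-0.2161) = 0.6885.
C_{D,max} = 0.6885×1.48 = 1.02 mol/L.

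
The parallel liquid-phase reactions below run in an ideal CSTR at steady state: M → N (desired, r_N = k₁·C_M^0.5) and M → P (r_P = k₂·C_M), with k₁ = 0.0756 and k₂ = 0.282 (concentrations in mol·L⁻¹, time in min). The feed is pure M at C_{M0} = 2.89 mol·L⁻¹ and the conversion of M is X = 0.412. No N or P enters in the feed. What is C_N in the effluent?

Exit C_M = C_{M0}(1−X) = 2.89×0.588 = 1.699 mol·L⁻¹.
Rates in a CSTR are evaluated at the outlet concentration: r_N = 0.0756×1.699^0.5 = 0.09855, r_P = 0.282×1.699 = 0.4792.
Fraction of consumed M going to N: r_N/(r_N+r_P) = 0.1706.
C_N = 0.1706·C_{M0}·X = 0.1706×2.89×0.412 = 0.203 mol·L⁻¹.

0.203 mol·L⁻¹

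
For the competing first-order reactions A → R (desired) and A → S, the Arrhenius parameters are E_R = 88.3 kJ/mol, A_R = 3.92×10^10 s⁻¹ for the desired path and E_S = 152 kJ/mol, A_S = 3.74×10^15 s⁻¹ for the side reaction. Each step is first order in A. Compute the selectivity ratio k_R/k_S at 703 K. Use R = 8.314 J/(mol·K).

Since both paths have the same order in A, the concentration cancels and S_{R/S} = k_R/k_S = (A_R/A_S)·exp[(E_S−E_R)/(RT)].
(E_S−E_R)/(RT) = (152−88.3)×10³/(8.314×703) = 63700/5845 = 10.90.
k_R/k_S = (3.92×10^10/3.74×10^15)·exp(10.90) = 1.048×10^-5 × 54105 = 0.567.
Since E_R < E_S, lowering the temperature improves selectivity toward R.

0.567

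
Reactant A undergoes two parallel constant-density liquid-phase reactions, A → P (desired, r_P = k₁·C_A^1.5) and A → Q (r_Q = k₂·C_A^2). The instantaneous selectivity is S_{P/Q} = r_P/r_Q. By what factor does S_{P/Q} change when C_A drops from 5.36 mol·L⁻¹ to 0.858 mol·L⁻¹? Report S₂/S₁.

2.50

S_{P/Q} = (k₁/k₂)·C_A^-0.5, so S₂/S₁ = (C_{A,2}/C_{A,1})^-0.5.
= (0.858/5.36)^(-0.5) = (0.1601)^(-0.5) = 2.50.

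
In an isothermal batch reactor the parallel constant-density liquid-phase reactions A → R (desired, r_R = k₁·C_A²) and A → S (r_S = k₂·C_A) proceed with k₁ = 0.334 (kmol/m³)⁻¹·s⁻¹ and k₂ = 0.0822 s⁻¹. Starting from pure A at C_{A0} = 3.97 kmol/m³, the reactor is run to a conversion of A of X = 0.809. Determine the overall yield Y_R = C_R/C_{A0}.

0.720

C_A = C_{A0}(1−X) = 0.7583 kmol/m³.
Along a PFR/batch, dC_S/dC_A = −r_S/(r_R+r_S) = −k₂/(k₂+k₁·C_A).
Integrating from C_{A0} to C_A: C_S = (0.0822/0.334)·ln[(0.0822+0.334·3.97)/(0.0822+0.334·0.758)] = 0.2461·ln(1.408/0.3355) = 0.3531 kmol/m³.
Then C_R = (C_{A0}−C_A) − C_S = 3.212 − 0.3531 = 2.859 kmol/m³.
Y_R = C_R/C_{A0} = 2.859/3.97 = 0.720.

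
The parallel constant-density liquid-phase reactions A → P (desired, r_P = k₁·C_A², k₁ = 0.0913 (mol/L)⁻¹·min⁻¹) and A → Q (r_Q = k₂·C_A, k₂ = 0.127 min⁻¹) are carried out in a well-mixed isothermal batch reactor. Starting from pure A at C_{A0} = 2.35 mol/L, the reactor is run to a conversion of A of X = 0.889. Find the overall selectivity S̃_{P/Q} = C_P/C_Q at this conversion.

C_A = C_{A0}(1−X) = 0.2608 mol/L.
Along a PFR/batch, dC_Q/dC_A = −r_Q/(r_P+r_Q) = −k₂/(k₂+k₁·C_A).
Integrating from C_{A0} to C_A: C_Q = (0.127/0.0913)·ln[(0.127+0.0913·2.35)/(0.127+0.0913·0.261)] = 1.391·ln(0.3416/0.1508) = 1.137 mol/L.
Then C_P = (C_{A0}−C_A) − C_Q = 2.089 − 1.137 = 0.9521 mol/L.
S̃_{P/Q} = C_P/C_Q = 0.9521/1.137 = 0.837.

0.837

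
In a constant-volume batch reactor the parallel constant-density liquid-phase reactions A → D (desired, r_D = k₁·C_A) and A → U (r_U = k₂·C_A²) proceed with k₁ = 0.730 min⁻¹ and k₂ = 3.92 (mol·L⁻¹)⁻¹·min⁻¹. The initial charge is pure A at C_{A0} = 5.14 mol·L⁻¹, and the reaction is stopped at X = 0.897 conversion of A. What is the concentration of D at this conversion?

C_A = C_{A0}(1−X) = 0.5294 mol·L⁻¹.
Along a PFR/batch, dC_D/dC_A = −r_D/(r_D+r_U) = −k₁/(k₁+k₂·C_A).
Integrating from C_{A0} to C_A: C_D = (0.730/3.92)·ln[(0.730+3.92·5.14)/(0.730+3.92·0.529)] = 0.1862·ln(20.88/2.805) = 0.3738 mol·L⁻¹.

0.374 mol·L⁻¹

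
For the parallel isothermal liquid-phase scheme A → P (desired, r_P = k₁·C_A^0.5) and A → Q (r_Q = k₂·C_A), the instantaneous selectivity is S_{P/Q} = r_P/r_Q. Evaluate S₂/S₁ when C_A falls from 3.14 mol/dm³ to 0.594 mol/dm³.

2.30

S_{P/Q} = (k₁/k₂)·C_A^-0.5, so S₂/S₁ = (C_{A,2}/C_{A,1})^-0.5.
= (0.594/3.14)^(-0.5) = (0.1892)^(-0.5) = 2.30.
Selectivity toward P rises as C_A falls — low-concentration operation is favoured.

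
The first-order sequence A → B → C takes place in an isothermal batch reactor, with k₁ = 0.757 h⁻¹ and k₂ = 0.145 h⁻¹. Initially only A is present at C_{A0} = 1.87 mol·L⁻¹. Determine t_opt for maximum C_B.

2.70 h

The intermediate peaks when r₁ = r₂, i.e. k₁e^(−k₁t) = k₂e^(−k₂t), giving t_opt = ln(k₂/k₁)/(k₂−k₁).
= ln(0.145/0.757)/(0.145−0.757) = ln(0.1915)/-0.6120 = -1.653/-0.6120 = 2.70 h.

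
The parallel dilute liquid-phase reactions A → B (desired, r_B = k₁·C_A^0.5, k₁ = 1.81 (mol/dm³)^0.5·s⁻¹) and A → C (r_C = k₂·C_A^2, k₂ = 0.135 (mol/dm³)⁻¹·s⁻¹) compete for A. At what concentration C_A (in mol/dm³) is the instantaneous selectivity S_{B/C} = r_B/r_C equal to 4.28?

S_{B/C} = (k₁/k₂)·C_A^-1.5 ⇒ C_A = (S·k₂/k₁)^(1/(-1.5)).
= (4.28×0.135/1.81)^(-0.6667) = (0.3192)^(-0.6667) = 2.14 mol/dm³.

2.14 mol/dm³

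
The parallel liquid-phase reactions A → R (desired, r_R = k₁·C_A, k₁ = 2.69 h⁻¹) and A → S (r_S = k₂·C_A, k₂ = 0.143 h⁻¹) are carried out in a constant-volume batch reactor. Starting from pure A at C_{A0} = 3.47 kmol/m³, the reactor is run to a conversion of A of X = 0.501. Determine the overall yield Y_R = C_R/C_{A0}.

0.476

C_A = C_{A0}(1−X) = 1.732 kmol/m³.
Both paths are first order in A, so the instantaneous fraction to R is constant: dC_R/d(−C_A) = k₁/(k₁+k₂) = 0.9495.
C_R = 0.9495·(C_{A0}−C_A) = 0.9495×1.738 = 1.65 kmol/m³.
Y_R = C_R/C_{A0} = 1.651/3.47 = 0.476.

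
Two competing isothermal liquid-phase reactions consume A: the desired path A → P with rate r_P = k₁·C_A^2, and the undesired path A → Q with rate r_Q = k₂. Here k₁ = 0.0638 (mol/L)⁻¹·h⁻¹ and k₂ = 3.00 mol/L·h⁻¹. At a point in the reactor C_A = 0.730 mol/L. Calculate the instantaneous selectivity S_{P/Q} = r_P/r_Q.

S_{P/Q} = r_P/r_Q = (k₁·C_A^2)/(k₂) = (k₁/k₂)·C_A^2.
= (0.0638×0.7300^2) / (3.00) = 0.03400/3.000 = 0.0113.

0.0113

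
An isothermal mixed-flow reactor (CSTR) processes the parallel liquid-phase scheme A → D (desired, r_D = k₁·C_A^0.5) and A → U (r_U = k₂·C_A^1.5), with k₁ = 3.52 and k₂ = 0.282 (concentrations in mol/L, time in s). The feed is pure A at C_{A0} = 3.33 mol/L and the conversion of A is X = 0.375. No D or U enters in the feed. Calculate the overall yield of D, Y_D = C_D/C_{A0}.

Exit C_A = C_{A0}(1−X) = 3.33×0.625 = 2.081 mol/L.
A CSTR operates uniformly at the exit composition, giving r_D = 5.078 and r_U = 0.8467 (each k·C_A^n at C_A = 2.081).
Fraction of consumed A going to D: r_D/(r_D+r_U) = 0.8571.
C_D = 0.8571·C_{A0}·X = 0.8571×3.33×0.375 = 1.07 mol/L; Y_D = C_D/C_{A0} = 0.321.

0.321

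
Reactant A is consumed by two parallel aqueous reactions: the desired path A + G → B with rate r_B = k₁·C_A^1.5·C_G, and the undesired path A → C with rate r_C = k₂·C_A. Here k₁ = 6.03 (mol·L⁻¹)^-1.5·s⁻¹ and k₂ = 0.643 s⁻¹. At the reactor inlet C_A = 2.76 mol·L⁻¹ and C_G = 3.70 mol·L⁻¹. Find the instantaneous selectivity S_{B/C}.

S_{B/C} = r_B/r_C = (k₁·C_A^1.5·C_G)/(k₂·C_A) = (k₁/k₂)·C_A^0.5·C_G.
= (6.03×2.760^1.5×3.700) / (0.643×2.760) = 102.3/1.775 = 57.6.

57.6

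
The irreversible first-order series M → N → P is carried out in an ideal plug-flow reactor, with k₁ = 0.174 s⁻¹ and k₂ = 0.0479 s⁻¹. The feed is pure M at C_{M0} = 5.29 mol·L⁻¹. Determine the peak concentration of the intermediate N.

3.24 mol·L⁻¹

At the optimum, C_{N,max}/C_{M0} = (k₁/k₂)^[k₂/(k₂−k₁)].
= (0.174/0.0479)^(0.0479/(0.0479−0.174)) = (3.633)^(-0.3799) = 0.6126.
C_{N,max} = 0.6126×5.29 = 3.24 mol·L⁻¹.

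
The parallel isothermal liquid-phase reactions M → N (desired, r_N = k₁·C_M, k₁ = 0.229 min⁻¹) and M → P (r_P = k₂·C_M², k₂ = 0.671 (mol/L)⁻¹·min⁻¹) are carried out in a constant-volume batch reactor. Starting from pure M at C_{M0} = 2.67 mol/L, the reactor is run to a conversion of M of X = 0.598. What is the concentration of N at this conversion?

C_M = C_{M0}(1−X) = 1.073 mol/L.
Along a PFR/batch, dC_N/dC_M = −r_N/(r_N+r_P) = −k₁/(k₁+k₂·C_M).
Integrating from C_{M0} to C_M: C_N = (0.229/0.671)·ln[(0.229+0.671·2.67)/(0.229+0.671·1.07)] = 0.3413·ln(2.021/0.9492) = 0.2578 mol/L.

0.258 mol/L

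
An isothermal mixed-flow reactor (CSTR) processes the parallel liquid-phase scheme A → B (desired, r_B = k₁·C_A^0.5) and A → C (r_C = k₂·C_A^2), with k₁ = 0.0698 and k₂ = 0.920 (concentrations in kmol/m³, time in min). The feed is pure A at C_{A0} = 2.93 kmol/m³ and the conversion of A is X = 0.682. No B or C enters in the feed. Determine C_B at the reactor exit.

Exit C_A = C_{A0}(1−X) = 2.93×0.318 = 0.9317 kmol/m³.
In a CSTR the entire volume is at exit conditions, so r_B = 0.0698×0.9317^0.5 = 0.06738 and r_C = 0.920×0.9317^2 = 0.7987.
Fraction of consumed A going to B: r_B/(r_B+r_C) = 0.07780.
C_B = 0.07780·C_{A0}·X = 0.07780×2.93×0.682 = 0.155 kmol/m³.

0.155 kmol/m³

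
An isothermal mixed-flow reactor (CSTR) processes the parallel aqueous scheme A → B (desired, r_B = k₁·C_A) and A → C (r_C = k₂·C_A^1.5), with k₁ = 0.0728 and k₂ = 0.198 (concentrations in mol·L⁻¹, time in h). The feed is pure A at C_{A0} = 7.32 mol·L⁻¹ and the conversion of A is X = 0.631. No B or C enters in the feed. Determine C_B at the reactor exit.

Exit C_A = C_{A0}(1−X) = 7.32×0.369 = 2.701 mol·L⁻¹.
Rates in a CSTR are evaluated at the outlet concentration: r_B = 0.0728×2.701 = 0.1966, r_C = 0.198×2.701^1.5 = 0.8790.
Fraction of consumed A going to B: r_B/(r_B+r_C) = 0.1828.
C_B = 0.1828·C_{A0}·X = 0.1828×7.32×0.631 = 0.844 mol·L⁻¹.

0.844 mol·L⁻¹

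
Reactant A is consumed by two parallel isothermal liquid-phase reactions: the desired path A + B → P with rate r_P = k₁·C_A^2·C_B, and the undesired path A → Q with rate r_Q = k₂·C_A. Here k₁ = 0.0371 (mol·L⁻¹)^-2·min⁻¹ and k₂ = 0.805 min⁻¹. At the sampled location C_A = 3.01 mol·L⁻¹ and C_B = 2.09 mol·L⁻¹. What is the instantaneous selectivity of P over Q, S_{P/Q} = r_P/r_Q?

S_{P/Q} = r_P/r_Q = (k₁·C_A^2·C_B)/(k₂·C_A) = (k₁/k₂)·C_A·C_B.
= (0.0371×3.010^2×2.090) / (0.805×3.010) = 0.7025/2.423 = 0.290.
Since the desired path is higher order in A, keeping C_A high (PFR or concentrated feed) favours P.

0.290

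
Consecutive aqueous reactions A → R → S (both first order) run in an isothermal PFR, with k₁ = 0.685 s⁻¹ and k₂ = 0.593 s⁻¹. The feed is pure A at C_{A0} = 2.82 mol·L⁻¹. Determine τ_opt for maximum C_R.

1.57 s

The intermediate peaks when r₁ = r₂, i.e. k₁e^(−k₁τ) = k₂e^(−k₂τ), giving τ_opt = ln(k₂/k₁)/(k₂−k₁).
= ln(0.593/0.685)/(0.593−0.685) = ln(0.8657)/-0.09200 = -0.1442/-0.09200 = 1.57 s.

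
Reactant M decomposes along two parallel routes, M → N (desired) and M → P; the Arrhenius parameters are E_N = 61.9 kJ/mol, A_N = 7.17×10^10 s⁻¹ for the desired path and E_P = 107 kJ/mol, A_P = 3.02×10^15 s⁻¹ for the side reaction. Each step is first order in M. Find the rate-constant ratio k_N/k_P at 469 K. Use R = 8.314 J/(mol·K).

Since both paths have the same order in M, the concentration cancels and S_{N/P} = k_N/k_P = (A_N/A_P)·exp[(E_P−E_N)/(RT)].
(E_P−E_N)/(RT) = (107−61.9)×10³/(8.314×469) = 45100/3899 = 11.57.
k_N/k_P = (7.17×10^10/3.02×10^15)·exp(11.57) = 2.374×10^-5 × 1.055×10^5 = 2.50.
Since E_N < E_P, lowering the temperature improves selectivity toward N.

2.50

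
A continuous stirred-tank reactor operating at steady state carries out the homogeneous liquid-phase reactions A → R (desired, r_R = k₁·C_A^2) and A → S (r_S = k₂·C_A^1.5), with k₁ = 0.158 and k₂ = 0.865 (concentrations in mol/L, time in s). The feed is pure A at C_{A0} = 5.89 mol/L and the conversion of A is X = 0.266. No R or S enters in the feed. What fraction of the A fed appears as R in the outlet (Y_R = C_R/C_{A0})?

Exit C_A = C_{A0}(1−X) = 5.89×0.734 = 4.323 mol/L.
A CSTR operates uniformly at the exit composition, giving r_R = 2.953 and r_S = 7.776 (each k·C_A^n at C_A = 4.323).
Fraction of consumed A going to R: r_R/(r_R+r_S) = 0.2753.
C_R = 0.2753·C_{A0}·X = 0.2753×5.89×0.266 = 0.431 mol/L; Y_R = C_R/C_{A0} = 0.0732.

0.0732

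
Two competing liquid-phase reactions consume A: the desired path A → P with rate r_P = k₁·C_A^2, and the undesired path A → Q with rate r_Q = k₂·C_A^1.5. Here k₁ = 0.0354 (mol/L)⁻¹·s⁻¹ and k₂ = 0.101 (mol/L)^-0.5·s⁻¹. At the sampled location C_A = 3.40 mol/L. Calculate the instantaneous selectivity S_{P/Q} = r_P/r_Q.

0.646

S_{P/Q} = r_P/r_Q = (k₁·C_A^2)/(k₂·C_A^1.5) = (k₁/k₂)·C_A^0.5.
= (0.0354×3.400^2) / (0.101×3.400^1.5) = 0.4092/0.6332 = 0.646.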